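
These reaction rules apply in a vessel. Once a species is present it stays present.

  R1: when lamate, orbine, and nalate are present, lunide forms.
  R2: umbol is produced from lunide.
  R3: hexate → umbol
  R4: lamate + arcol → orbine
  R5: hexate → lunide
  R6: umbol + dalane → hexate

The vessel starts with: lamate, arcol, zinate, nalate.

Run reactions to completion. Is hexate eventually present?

hexate would need umbol and dalane (R6), but dalane never forms.

No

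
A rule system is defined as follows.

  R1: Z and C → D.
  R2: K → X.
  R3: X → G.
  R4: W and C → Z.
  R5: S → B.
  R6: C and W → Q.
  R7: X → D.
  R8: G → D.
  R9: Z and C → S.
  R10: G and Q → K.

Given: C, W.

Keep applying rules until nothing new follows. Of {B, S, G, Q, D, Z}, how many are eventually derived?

From W and C, R4 gives Z.
From C and W, R6 gives Q.
From Z and C, R9 gives S.
Z and C hold, so D follows (R1).
S holds, so B follows (R5).
B: reached.
S: reached.
G would need X (R3), but X is never established.
Q: reached.
D: reached.
Z: reached.
Reached: B, S, Q, D, and Z — 5 of the 6.

5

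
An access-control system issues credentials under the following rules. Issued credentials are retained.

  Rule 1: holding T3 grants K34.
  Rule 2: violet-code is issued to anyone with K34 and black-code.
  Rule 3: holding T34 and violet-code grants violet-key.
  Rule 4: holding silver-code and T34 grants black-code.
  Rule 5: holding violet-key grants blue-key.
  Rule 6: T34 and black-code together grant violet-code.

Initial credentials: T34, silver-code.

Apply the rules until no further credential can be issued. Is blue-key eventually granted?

Yes

Holding silver-code and T34 grants black-code (Rule 4).
Holding T34 and black-code grants violet-code (Rule 6).
Holding T34 and violet-code grants violet-key (Rule 3).
Holding violet-key grants blue-key (Rule 5).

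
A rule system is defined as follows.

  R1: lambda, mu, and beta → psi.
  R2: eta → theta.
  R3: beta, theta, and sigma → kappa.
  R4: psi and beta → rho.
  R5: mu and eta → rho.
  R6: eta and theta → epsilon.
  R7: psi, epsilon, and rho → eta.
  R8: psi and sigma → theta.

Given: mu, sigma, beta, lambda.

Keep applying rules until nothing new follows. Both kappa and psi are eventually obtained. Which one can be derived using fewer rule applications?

psi: lambda, mu, and beta hold, so psi follows (R1). [1 rule application]
kappa: From lambda, mu, and beta, R1 gives psi. From psi and sigma, R8 gives theta. beta, theta, and sigma hold, so kappa follows (R3). [3 rule applications]
psi needs fewer.

psi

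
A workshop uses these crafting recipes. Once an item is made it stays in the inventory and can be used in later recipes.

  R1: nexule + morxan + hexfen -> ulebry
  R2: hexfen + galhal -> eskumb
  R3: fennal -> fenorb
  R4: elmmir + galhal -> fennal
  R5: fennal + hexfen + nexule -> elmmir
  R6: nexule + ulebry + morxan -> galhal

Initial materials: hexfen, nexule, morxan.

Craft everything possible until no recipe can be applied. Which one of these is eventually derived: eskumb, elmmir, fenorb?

nexule + morxan + hexfen -> ulebry (R1).
Using R6, nexule, ulebry, and morxan make galhal.
hexfen + galhal -> eskumb (R2).
fenorb would need fennal (R3), but fennal is never obtained. elmmir would need fennal, hexfen, and nexule (R5), but fennal is never obtained.

eskumb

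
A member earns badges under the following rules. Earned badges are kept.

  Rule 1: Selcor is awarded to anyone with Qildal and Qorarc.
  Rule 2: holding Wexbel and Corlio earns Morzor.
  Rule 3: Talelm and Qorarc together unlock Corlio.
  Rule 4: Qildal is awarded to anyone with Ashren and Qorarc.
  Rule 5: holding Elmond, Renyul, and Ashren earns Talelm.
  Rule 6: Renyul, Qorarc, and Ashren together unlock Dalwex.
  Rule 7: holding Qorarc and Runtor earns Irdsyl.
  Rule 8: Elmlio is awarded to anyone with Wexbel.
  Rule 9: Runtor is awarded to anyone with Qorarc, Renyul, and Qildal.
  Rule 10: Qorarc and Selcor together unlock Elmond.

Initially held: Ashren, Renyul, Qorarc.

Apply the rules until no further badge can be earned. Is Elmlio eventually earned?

No

Elmlio would need Wexbel (Rule 8), but Wexbel is never earned.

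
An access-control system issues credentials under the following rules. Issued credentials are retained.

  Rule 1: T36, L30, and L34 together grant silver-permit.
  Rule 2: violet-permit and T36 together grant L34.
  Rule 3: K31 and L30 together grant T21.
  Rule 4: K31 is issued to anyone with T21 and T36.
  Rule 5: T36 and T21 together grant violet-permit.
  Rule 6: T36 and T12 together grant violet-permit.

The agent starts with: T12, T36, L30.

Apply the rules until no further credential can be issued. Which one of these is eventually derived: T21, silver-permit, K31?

Holding T36 and T12 grants violet-permit (Rule 6).
Holding violet-permit and T36 grants L34 (Rule 2).
Holding T36, L30, and L34 grants silver-permit (Rule 1).
T21 would need K31 and L30 (Rule 3), but K31 is never granted. K31 would need T21 and T36 (Rule 4), but T21 is never granted.

silver-permit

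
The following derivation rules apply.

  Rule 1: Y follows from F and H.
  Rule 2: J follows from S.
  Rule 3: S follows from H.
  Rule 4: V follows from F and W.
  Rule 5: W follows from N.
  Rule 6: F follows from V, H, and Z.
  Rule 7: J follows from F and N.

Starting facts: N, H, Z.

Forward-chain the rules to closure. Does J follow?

From H, Rule 3 gives S.
S holds, so J follows (Rule 2).

Yes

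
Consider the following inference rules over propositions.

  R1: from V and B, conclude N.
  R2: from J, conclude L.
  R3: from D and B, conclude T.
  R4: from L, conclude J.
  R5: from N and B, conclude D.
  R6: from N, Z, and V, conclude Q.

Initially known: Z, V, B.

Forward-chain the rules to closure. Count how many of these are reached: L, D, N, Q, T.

From V and B, R1 gives N.
N, Z, and V hold, so Q follows (R6).
From N and B, R5 gives D.
D and B hold, so T follows (R3).
L would need J (R2), but J is never established.
D: reached.
N: reached.
Q: reached.
T: reached.
Reached: D, N, Q, and T — 4 of the 5.

4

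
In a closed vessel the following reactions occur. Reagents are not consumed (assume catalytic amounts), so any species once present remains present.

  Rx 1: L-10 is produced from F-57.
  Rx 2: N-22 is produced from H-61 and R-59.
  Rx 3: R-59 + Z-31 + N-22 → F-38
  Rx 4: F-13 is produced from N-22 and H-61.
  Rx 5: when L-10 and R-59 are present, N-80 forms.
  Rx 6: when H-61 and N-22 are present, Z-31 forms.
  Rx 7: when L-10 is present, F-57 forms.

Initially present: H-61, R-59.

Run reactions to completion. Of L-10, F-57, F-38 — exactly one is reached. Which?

H-61 and R-59 present → N-22 forms (Rx 2).
H-61 and N-22 present → Z-31 forms (Rx 6).
R-59, Z-31, and N-22 present → F-38 forms (Rx 3).
F-57 would need L-10 (Rx 7), but L-10 never forms. L-10 would need F-57 (Rx 1), but F-57 never forms.

F-38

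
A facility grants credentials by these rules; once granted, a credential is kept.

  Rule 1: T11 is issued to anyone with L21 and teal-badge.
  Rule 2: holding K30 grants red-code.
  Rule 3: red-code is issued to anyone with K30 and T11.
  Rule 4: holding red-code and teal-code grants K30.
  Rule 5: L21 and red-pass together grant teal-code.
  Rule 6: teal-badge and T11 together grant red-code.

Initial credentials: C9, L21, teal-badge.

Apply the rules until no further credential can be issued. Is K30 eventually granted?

No

K30 would need red-code and teal-code (Rule 4), but teal-code is never granted.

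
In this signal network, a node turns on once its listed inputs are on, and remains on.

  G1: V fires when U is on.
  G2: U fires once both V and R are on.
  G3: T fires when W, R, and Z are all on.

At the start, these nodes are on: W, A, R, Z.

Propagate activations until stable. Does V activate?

No

V would need U (G1), but U never turns on.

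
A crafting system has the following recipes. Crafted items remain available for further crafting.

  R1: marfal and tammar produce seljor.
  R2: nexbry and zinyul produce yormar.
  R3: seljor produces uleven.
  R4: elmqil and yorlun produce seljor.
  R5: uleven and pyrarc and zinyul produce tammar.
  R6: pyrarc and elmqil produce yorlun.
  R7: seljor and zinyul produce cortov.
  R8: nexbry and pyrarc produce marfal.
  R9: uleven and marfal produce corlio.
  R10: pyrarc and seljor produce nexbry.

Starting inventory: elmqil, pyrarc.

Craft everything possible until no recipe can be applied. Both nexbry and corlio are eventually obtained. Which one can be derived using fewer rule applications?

nexbry

nexbry: pyrarc and elmqil → yorlun (R6). Using R4, elmqil and yorlun make seljor. pyrarc and seljor → nexbry (R10). [3 rule applications]
corlio: pyrarc and elmqil → yorlun (R6). Using R4, elmqil and yorlun make seljor. Using R3, seljor makes uleven. Using R10, pyrarc and seljor make nexbry. nexbry and pyrarc → marfal (R8). Using R9, uleven and marfal make corlio. [6 rule applications]
nexbry needs fewer.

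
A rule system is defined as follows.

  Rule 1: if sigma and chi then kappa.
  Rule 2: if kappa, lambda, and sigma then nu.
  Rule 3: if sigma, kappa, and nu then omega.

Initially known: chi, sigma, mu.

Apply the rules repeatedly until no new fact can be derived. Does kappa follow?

Yes

From sigma and chi, Rule 1 gives kappa.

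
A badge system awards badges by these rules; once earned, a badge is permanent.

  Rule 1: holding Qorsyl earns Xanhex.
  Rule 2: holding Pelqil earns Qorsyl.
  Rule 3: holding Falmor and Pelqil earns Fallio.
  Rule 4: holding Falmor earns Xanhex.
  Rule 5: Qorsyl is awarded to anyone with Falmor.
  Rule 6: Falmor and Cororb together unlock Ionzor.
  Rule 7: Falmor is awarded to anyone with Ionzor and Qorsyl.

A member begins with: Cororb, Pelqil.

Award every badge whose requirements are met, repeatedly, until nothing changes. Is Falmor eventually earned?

No

Falmor would need Ionzor and Qorsyl (Rule 7), but Ionzor is never earned.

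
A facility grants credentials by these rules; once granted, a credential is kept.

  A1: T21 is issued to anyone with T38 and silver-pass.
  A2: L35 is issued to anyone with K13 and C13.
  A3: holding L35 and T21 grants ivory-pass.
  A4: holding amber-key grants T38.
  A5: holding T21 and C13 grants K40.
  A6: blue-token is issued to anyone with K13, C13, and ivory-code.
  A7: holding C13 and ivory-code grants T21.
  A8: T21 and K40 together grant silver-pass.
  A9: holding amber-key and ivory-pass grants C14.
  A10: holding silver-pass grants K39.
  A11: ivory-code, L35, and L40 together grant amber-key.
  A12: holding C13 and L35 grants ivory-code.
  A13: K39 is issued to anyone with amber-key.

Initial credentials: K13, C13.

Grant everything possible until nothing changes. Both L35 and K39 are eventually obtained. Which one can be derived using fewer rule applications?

L35: Holding K13 and C13 grants L35 (A2). [1 rule application]
K39: Holding K13 and C13 grants L35 (A2). Holding C13 and L35 grants ivory-code (A12). Holding C13 and ivory-code grants T21 (A7). Holding T21 and C13 grants K40 (A5). Holding T21 and K40 grants silver-pass (A8). Holding silver-pass grants K39 (A10). [6 rule applications]
L35 needs fewer.

L35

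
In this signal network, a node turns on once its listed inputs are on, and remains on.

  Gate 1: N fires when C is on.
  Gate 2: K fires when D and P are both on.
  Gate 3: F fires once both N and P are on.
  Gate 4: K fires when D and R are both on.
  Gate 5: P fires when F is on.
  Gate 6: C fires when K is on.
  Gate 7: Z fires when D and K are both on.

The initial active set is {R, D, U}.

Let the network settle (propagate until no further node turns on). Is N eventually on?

D and R are on, so K fires (Gate 4).
Gate 6: K on → C on.
C is on, so N fires (Gate 1).

Yes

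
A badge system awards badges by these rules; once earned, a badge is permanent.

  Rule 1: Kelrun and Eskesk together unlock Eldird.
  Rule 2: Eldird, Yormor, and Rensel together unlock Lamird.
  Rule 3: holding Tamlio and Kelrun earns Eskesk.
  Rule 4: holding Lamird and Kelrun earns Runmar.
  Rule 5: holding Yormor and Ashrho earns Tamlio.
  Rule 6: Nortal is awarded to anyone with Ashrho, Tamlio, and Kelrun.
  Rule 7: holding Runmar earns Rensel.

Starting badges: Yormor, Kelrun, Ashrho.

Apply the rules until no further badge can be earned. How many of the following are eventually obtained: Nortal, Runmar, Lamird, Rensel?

1

With Yormor and Ashrho, Tamlio is earned (Rule 5).
With Ashrho, Tamlio, and Kelrun, Nortal is earned (Rule 6).
Nortal: reached.
Runmar would need Lamird and Kelrun (Rule 4), but Lamird is never earned.
Lamird would need Eldird, Yormor, and Rensel (Rule 2), but Rensel is never earned.
Rensel would need Runmar (Rule 7), but Runmar is never earned.
Reached: Nortal — 1 of the 4.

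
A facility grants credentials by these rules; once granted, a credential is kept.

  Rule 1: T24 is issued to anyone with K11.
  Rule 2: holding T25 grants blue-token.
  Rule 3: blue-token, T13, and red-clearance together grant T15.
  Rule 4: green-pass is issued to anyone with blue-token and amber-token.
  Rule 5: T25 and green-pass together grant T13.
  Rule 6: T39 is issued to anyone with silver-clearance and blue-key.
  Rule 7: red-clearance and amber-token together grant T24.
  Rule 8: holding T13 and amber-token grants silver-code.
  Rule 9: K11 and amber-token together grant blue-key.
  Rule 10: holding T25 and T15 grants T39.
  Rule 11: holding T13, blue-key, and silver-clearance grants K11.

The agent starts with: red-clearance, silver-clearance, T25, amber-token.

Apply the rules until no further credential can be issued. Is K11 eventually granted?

K11 would need T13, blue-key, and silver-clearance (Rule 11), but blue-key is never granted.

No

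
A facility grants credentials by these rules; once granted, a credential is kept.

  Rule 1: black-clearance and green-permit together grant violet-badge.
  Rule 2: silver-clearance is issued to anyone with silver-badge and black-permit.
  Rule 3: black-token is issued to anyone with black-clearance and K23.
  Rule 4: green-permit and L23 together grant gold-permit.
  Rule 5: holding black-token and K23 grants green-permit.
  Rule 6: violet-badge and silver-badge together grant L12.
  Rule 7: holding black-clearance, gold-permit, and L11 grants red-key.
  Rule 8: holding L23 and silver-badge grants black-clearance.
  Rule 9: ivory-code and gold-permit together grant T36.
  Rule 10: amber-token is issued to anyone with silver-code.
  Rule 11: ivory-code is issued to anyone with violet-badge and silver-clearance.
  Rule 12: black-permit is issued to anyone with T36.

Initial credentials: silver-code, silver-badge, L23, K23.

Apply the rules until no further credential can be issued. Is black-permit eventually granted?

black-permit would need T36 (Rule 12), but T36 is never granted.

No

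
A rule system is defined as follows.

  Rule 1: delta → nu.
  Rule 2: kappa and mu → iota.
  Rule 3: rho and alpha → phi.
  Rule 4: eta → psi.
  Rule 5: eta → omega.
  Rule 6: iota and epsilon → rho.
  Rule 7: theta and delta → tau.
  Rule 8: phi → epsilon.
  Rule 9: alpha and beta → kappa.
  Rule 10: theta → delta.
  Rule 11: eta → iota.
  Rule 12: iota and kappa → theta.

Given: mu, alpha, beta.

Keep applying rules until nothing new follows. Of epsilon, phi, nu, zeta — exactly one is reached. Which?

nu

alpha and beta hold, so kappa follows (Rule 9).
From kappa and mu, Rule 2 gives iota.
From iota and kappa, Rule 12 gives theta.
theta holds, so delta follows (Rule 10).
From delta, Rule 1 gives nu.
phi would need rho and alpha (Rule 3), but rho is never established. No rule produces zeta, and it is not given. epsilon would need phi (Rule 8), but phi is never established.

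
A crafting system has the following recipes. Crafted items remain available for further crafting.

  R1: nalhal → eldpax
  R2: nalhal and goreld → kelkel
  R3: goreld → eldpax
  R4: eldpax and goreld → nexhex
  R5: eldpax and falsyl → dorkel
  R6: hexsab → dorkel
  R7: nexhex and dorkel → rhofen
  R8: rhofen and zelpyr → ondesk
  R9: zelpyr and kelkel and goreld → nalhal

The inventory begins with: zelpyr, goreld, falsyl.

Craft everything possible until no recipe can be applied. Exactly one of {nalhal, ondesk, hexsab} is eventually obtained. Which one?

ondesk

Using R3, goreld makes eldpax.
Using R5, eldpax and falsyl make dorkel.
Using R4, eldpax and goreld make nexhex.
nexhex and dorkel → rhofen (R7).
Using R8, rhofen and zelpyr make ondesk.
nalhal would need zelpyr, kelkel, and goreld (R9), but kelkel is never obtained. No rule produces hexsab, and it is not given.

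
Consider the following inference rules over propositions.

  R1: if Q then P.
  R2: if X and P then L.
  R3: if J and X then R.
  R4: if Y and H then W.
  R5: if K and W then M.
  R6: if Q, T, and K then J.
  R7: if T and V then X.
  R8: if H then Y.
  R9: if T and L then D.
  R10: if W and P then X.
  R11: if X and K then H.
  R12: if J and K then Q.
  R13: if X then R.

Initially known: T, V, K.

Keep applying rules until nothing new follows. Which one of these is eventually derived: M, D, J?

T and V hold, so X follows (R7).
X and K hold, so H follows (R11).
H holds, so Y follows (R8).
From Y and H, R4 gives W.
From K and W, R5 gives M.
J would need Q, T, and K (R6), but Q is never established. D would need T and L (R9), but L is never established.

M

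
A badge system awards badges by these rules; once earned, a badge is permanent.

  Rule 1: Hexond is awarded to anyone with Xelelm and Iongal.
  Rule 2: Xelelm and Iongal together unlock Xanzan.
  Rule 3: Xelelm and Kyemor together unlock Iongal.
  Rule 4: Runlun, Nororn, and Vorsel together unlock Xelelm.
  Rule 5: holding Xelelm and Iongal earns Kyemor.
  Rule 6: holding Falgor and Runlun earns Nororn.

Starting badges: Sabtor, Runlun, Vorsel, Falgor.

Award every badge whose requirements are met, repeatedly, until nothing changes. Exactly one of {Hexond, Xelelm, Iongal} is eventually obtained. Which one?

With Falgor and Runlun, Nororn is earned (Rule 6).
With Runlun, Nororn, and Vorsel, Xelelm is earned (Rule 4).
Iongal would need Xelelm and Kyemor (Rule 3), but Kyemor is never earned. Hexond would need Xelelm and Iongal (Rule 1), but Iongal is never earned.

Xelelm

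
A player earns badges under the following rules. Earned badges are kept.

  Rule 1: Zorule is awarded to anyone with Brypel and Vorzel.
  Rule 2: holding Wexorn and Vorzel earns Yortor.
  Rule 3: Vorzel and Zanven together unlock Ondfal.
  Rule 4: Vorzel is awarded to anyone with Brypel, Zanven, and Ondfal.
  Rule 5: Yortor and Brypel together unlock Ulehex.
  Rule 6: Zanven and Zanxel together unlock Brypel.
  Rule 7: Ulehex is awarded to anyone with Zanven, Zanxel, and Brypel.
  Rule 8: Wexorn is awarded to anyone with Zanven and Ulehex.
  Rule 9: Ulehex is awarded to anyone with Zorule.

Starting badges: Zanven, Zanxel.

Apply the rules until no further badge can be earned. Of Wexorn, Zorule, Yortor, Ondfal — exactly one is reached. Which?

Wexorn

With Zanven and Zanxel, Brypel is earned (Rule 6).
With Zanven, Zanxel, and Brypel, Ulehex is earned (Rule 7).
With Zanven and Ulehex, Wexorn is earned (Rule 8).
Yortor would need Wexorn and Vorzel (Rule 2), but Vorzel is never earned. Ondfal would need Vorzel and Zanven (Rule 3), but Vorzel is never earned. Zorule would need Brypel and Vorzel (Rule 1), but Vorzel is never earned.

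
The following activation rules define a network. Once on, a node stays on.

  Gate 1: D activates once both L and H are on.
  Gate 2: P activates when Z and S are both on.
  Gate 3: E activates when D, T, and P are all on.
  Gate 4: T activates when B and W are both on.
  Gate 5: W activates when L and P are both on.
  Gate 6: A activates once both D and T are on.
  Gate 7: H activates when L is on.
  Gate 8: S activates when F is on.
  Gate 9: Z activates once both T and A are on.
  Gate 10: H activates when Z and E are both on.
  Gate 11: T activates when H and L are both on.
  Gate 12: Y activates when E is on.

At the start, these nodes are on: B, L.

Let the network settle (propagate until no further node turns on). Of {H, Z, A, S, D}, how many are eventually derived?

Gate 7: L on → H on.
H and L are on, so T activates (Gate 11).
Gate 1: L and H on → D on.
Gate 6: D and T on → A on.
T and A are on, so Z activates (Gate 9).
H: reached.
Z: reached.
A: reached.
S would need F (Gate 8), but F never turns on.
D: reached.
Reached: H, Z, A, and D — 4 of the 5.

4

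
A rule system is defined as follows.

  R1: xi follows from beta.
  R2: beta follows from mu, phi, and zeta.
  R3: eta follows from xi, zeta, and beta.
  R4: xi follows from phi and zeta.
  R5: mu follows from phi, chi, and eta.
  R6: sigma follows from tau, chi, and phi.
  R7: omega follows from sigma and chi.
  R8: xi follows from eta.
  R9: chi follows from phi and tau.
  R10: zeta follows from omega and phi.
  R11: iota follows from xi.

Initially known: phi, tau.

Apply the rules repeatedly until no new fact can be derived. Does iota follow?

phi and tau hold, so chi follows (R9).
tau, chi, and phi hold, so sigma follows (R6).
sigma and chi hold, so omega follows (R7).
From omega and phi, R10 gives zeta.
phi and zeta hold, so xi follows (R4).
From xi, R11 gives iota.

Yes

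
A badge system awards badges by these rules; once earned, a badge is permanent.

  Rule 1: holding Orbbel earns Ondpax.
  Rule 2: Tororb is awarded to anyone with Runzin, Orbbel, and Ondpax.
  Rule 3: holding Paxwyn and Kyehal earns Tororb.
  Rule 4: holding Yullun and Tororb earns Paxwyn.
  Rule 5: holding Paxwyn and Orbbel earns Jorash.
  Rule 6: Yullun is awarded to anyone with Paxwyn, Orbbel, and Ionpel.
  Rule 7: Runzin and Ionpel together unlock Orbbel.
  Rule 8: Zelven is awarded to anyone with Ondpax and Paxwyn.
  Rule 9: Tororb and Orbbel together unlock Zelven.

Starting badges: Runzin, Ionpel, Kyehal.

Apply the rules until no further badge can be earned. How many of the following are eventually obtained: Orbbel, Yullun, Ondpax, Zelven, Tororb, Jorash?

With Runzin and Ionpel, Orbbel is earned (Rule 7).
With Orbbel, Ondpax is earned (Rule 1).
With Runzin, Orbbel, and Ondpax, Tororb is earned (Rule 2).
With Tororb and Orbbel, Zelven is earned (Rule 9).
Orbbel: reached.
Yullun would need Paxwyn, Orbbel, and Ionpel (Rule 6), but Paxwyn is never earned.
Ondpax: reached.
Zelven: reached.
Tororb: reached.
Jorash would need Paxwyn and Orbbel (Rule 5), but Paxwyn is never earned.
Reached: Orbbel, Ondpax, Zelven, and Tororb — 4 of the 6.

4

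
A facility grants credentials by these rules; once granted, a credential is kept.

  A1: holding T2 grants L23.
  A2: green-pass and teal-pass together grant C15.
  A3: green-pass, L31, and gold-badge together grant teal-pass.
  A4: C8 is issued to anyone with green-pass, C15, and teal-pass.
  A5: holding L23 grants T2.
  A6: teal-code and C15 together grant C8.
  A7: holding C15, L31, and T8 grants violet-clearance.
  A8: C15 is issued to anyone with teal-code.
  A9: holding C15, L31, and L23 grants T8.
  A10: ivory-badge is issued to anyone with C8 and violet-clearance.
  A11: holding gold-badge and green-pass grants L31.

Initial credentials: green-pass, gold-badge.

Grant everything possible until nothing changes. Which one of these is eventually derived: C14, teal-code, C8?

C8

Holding gold-badge and green-pass grants L31 (A11).
Holding green-pass, L31, and gold-badge grants teal-pass (A3).
Holding green-pass and teal-pass grants C15 (A2).
Holding green-pass, C15, and teal-pass grants C8 (A4).
No rule produces C14, and it is not given. No rule produces teal-code, and it is not given.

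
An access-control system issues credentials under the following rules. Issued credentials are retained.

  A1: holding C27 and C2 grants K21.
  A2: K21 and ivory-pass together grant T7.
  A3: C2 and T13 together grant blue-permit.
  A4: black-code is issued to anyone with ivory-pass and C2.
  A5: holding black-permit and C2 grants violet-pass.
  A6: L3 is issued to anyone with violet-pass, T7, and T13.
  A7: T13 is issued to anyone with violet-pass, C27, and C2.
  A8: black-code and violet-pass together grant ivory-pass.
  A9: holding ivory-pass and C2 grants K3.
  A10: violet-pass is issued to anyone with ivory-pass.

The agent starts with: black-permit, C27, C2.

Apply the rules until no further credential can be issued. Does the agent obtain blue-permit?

Yes

Holding black-permit and C2 grants violet-pass (A5).
Holding violet-pass, C27, and C2 grants T13 (A7).
Holding C2 and T13 grants blue-permit (A3).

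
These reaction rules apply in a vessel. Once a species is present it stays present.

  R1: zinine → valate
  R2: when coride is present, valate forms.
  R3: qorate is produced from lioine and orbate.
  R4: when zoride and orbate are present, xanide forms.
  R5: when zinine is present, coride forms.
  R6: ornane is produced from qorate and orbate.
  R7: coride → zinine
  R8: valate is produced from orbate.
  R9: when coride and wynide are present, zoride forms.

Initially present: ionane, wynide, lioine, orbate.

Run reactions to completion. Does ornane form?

Yes

lioine and orbate present → qorate forms (R3).
qorate and orbate present → ornane forms (R6).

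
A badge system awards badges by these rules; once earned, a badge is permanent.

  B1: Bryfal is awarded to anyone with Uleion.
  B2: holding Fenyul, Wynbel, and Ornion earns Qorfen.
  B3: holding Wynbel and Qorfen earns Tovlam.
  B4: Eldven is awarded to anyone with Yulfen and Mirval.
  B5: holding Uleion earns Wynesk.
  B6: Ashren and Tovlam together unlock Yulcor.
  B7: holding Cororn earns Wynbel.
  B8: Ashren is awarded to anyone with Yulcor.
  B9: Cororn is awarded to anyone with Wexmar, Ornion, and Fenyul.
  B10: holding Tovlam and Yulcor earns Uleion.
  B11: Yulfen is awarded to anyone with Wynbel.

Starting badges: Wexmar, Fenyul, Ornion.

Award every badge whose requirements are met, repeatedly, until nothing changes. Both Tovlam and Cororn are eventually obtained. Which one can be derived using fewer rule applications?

Cororn: With Wexmar, Ornion, and Fenyul, Cororn is earned (B9). [1 rule application]
Tovlam: With Wexmar, Ornion, and Fenyul, Cororn is earned (B9). With Cororn, Wynbel is earned (B7). With Fenyul, Wynbel, and Ornion, Qorfen is earned (B2). With Wynbel and Qorfen, Tovlam is earned (B3). [4 rule applications]
Cororn needs fewer.

Cororn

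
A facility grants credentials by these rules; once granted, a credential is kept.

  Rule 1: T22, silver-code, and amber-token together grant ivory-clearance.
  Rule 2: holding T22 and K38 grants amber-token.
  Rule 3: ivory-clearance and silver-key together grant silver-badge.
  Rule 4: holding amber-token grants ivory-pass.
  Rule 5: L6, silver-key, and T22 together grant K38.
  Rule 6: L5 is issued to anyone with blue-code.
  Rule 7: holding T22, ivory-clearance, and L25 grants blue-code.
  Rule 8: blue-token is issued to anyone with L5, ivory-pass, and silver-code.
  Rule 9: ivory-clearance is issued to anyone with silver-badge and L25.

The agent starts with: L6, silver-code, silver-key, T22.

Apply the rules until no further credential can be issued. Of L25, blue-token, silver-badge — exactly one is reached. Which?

silver-badge

Holding L6, silver-key, and T22 grants K38 (Rule 5).
Holding T22 and K38 grants amber-token (Rule 2).
Holding T22, silver-code, and amber-token grants ivory-clearance (Rule 1).
Holding ivory-clearance and silver-key grants silver-badge (Rule 3).
blue-token would need L5, ivory-pass, and silver-code (Rule 8), but L5 is never granted. No rule produces L25, and it is not given.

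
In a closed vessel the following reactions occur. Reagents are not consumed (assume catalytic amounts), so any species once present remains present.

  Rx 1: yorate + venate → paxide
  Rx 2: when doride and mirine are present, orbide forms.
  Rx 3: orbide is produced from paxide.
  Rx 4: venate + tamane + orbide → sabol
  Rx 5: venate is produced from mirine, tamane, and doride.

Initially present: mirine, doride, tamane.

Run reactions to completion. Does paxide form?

paxide would need yorate and venate (Rx 1), but yorate never forms.

No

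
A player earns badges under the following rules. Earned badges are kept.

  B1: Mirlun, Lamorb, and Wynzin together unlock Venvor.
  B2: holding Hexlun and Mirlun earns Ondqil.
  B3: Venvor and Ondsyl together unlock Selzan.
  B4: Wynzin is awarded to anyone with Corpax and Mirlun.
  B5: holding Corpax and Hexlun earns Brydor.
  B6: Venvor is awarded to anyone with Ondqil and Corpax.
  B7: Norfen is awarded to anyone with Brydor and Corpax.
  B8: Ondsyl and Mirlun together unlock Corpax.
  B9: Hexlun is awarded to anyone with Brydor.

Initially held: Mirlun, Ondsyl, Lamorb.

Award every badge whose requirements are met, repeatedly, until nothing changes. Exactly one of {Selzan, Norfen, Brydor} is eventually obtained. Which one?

Selzan

With Ondsyl and Mirlun, Corpax is earned (B8).
With Corpax and Mirlun, Wynzin is earned (B4).
With Mirlun, Lamorb, and Wynzin, Venvor is earned (B1).
With Venvor and Ondsyl, Selzan is earned (B3).
Norfen would need Brydor and Corpax (B7), but Brydor is never earned. Brydor would need Corpax and Hexlun (B5), but Hexlun is never earned.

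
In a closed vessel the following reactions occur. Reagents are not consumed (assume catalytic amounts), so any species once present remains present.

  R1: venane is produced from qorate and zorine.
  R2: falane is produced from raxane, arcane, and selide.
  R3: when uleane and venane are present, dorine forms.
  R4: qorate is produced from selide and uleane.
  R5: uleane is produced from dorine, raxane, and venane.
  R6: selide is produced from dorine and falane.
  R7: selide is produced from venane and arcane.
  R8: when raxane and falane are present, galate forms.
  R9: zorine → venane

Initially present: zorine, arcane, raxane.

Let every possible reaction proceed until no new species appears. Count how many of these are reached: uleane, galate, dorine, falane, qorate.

2

zorine present → venane forms (R9).
venane and arcane present → selide forms (R7).
raxane, arcane, and selide present → falane forms (R2).
raxane and falane present → galate forms (R8).
uleane would need dorine, raxane, and venane (R5), but dorine never forms.
galate: reached.
dorine would need uleane and venane (R3), but uleane never forms.
falane: reached.
qorate would need selide and uleane (R4), but uleane never forms.
Reached: galate and falane — 2 of the 5.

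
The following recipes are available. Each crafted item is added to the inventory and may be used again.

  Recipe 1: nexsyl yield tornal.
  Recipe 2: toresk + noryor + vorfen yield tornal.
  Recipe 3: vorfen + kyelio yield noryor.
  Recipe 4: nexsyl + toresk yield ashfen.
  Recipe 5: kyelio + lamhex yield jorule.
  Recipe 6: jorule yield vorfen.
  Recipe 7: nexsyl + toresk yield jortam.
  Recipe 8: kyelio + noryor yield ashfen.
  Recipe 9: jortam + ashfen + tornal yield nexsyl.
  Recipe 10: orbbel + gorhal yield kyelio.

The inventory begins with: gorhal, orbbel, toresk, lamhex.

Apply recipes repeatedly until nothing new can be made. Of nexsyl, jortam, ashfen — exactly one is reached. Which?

orbbel + gorhal → kyelio (Recipe 10).
Using Recipe 5, kyelio and lamhex make jorule.
Using Recipe 6, jorule makes vorfen.
Using Recipe 3, vorfen and kyelio make noryor.
Using Recipe 8, kyelio and noryor make ashfen.
jortam would need nexsyl and toresk (Recipe 7), but nexsyl is never obtained. nexsyl would need jortam, ashfen, and tornal (Recipe 9), but jortam is never obtained.

ashfen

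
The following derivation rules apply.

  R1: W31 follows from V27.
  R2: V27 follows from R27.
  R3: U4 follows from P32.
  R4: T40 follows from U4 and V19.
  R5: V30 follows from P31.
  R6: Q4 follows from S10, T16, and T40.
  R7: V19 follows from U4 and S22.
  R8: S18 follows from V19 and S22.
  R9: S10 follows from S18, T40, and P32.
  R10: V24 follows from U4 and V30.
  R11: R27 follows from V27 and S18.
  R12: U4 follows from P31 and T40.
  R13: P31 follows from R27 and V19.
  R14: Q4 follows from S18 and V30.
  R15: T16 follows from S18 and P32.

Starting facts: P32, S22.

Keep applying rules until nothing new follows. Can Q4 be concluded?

Yes

From P32, R3 gives U4.
U4 and S22 hold, so V19 follows (R7).
From V19 and S22, R8 gives S18.
U4 and V19 hold, so T40 follows (R4).
S18, T40, and P32 hold, so S10 follows (R9).
From S18 and P32, R15 gives T16.
From S10, T16, and T40, R6 gives Q4.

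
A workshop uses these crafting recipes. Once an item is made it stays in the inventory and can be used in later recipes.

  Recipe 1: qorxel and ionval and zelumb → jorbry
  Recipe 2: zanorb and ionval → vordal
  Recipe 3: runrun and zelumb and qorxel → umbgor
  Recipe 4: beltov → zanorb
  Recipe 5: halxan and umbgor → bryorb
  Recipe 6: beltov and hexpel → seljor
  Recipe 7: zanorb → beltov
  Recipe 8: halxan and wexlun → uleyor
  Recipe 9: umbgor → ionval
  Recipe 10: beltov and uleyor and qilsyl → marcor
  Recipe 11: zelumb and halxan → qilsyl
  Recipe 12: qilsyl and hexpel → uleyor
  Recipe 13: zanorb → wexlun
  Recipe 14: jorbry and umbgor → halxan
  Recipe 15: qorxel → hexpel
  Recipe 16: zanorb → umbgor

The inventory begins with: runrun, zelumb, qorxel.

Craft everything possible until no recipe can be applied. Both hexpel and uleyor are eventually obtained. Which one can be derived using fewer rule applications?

hexpel

hexpel: qorxel → hexpel (Recipe 15). [1 rule application]
uleyor: runrun and zelumb and qorxel → umbgor (Recipe 3). Using Recipe 15, qorxel makes hexpel. umbgor → ionval (Recipe 9). qorxel and ionval and zelumb → jorbry (Recipe 1). Using Recipe 14, jorbry and umbgor make halxan. Using Recipe 11, zelumb and halxan make qilsyl. Using Recipe 12, qilsyl and hexpel make uleyor. [7 rule applications]
hexpel needs fewer.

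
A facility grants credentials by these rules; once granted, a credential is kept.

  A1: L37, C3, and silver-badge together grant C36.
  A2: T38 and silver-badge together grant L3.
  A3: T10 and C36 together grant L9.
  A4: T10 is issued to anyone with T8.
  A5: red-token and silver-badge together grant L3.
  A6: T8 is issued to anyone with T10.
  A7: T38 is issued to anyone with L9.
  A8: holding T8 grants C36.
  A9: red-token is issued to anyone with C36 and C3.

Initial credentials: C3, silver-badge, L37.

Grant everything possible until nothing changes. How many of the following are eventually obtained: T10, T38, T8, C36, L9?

1

Holding L37, C3, and silver-badge grants C36 (A1).
T10 would need T8 (A4), but T8 is never granted.
T38 would need L9 (A7), but L9 is never granted.
T8 would need T10 (A6), but T10 is never granted.
C36: reached.
L9 would need T10 and C36 (A3), but T10 is never granted.
Reached: C36 — 1 of the 5.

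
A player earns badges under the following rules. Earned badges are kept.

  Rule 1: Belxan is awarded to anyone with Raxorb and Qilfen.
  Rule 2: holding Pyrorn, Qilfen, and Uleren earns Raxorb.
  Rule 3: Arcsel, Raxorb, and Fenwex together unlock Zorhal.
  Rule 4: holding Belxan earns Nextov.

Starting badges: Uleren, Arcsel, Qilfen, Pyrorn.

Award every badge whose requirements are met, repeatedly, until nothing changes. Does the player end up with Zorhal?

Zorhal would need Arcsel, Raxorb, and Fenwex (Rule 3), but Fenwex is never earned.

No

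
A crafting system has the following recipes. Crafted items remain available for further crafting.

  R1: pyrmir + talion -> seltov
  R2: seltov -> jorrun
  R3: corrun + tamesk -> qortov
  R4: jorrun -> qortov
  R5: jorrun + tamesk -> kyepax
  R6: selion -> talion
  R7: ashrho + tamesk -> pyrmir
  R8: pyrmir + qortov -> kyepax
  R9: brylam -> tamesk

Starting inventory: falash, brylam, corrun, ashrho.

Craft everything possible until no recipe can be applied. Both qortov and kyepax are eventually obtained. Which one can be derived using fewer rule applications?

qortov

qortov: Using R9, brylam makes tamesk. corrun + tamesk -> qortov (R3). [2 rule applications]
kyepax: Using R9, brylam makes tamesk. Using R3, corrun and tamesk make qortov. ashrho + tamesk -> pyrmir (R7). pyrmir + qortov -> kyepax (R8). [4 rule applications]
qortov needs fewer.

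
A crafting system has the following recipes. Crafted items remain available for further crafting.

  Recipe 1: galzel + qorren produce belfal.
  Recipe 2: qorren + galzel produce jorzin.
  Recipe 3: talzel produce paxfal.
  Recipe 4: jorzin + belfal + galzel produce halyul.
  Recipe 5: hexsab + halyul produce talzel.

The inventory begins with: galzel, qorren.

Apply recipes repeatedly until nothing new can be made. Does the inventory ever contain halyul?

qorren + galzel → jorzin (Recipe 2).
Using Recipe 1, galzel and qorren make belfal.
Using Recipe 4, jorzin, belfal, and galzel make halyul.

Yes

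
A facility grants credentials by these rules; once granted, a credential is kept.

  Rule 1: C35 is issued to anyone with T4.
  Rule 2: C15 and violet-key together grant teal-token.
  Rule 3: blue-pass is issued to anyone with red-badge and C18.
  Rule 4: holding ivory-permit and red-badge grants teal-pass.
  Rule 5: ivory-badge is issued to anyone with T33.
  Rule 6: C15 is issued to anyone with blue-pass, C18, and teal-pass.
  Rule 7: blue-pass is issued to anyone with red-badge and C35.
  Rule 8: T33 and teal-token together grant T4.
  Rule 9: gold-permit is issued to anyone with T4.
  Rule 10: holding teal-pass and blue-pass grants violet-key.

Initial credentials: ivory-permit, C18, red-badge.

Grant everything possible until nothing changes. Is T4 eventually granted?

T4 would need T33 and teal-token (Rule 8), but T33 is never granted.

No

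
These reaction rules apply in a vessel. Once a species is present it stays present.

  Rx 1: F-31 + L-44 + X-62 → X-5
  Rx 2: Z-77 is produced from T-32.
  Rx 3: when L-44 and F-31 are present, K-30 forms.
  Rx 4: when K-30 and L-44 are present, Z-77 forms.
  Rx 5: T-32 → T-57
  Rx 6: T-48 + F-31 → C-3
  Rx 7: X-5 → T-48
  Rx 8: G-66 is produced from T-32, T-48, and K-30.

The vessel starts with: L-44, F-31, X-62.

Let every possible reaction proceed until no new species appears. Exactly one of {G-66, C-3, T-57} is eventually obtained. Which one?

F-31, L-44, and X-62 present → X-5 forms (Rx 1).
X-5 present → T-48 forms (Rx 7).
T-48 and F-31 present → C-3 forms (Rx 6).
T-57 would need T-32 (Rx 5), but T-32 never forms. G-66 would need T-32, T-48, and K-30 (Rx 8), but T-32 never forms.

C-3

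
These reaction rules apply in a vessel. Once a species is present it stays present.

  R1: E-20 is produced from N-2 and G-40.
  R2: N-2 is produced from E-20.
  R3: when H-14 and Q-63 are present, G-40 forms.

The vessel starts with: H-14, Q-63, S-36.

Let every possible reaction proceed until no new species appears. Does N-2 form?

No

N-2 would need E-20 (R2), but E-20 never forms.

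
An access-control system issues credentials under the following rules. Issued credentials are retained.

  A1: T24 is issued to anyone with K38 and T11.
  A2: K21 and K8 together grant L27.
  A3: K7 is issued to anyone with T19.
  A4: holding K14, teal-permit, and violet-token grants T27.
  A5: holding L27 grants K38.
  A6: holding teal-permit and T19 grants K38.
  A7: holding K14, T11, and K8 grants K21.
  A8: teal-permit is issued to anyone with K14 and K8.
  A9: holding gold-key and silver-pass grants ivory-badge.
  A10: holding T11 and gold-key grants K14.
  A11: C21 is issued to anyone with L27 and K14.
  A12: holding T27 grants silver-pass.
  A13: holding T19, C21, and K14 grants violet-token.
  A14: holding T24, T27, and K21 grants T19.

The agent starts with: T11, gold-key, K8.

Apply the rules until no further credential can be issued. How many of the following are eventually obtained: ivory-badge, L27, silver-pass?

1

Holding T11 and gold-key grants K14 (A10).
Holding K14, T11, and K8 grants K21 (A7).
Holding K21 and K8 grants L27 (A2).
ivory-badge would need gold-key and silver-pass (A9), but silver-pass is never granted.
L27: reached.
silver-pass would need T27 (A12), but T27 is never granted.
Reached: L27 — 1 of the 3.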